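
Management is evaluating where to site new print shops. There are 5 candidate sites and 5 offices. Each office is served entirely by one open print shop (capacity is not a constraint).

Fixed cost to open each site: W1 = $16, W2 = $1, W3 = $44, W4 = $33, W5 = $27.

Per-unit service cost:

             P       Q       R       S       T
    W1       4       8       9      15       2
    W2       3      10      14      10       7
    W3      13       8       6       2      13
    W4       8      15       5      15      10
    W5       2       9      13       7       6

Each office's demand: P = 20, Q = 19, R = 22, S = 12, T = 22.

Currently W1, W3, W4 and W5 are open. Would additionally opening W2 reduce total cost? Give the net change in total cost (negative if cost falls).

No — net change +1 (cost rises by 1).

Current service cost with {W1, W3, W4, W5}: 370.
Adding W2: each office re-picks its cheapest; new service cost 370, saving 0.
Extra fixed cost: 1. Net change = 1 − 0 = 1.
(Totals: 490 → 491.)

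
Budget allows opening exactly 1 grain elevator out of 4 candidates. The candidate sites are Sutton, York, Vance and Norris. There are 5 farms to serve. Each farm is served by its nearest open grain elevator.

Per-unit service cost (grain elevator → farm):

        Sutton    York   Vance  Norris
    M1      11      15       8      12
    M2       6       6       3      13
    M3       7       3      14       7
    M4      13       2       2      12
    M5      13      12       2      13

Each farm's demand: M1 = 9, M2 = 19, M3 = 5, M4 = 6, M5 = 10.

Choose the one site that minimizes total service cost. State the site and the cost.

With exactly 1 open, each farm uses its cheapest among the chosen.
{Vance}: M1→Vance 8·9=72, M2→Vance 3·19=57, M3→Vance 14·5=70, M4→Vance 2·6=12, M5→Vance 2·10=20. Service cost 231.
{York}: service cost 396
{Sutton}: service cost 456
Among all 4 size-1 choices, {Vance} is lowest.

Choose Vance only; total service cost 231.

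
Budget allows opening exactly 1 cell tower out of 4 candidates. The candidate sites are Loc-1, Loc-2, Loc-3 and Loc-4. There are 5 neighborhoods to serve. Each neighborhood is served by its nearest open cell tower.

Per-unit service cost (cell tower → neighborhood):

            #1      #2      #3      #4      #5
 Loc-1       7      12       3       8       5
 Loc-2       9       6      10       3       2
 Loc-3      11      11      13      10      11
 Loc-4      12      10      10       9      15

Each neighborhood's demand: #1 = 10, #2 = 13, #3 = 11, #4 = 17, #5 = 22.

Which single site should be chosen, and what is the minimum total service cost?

With exactly 1 open, each neighborhood uses its cheapest among the chosen.
{Loc-2}: #1→Loc-2 9·10=90, #2→Loc-2 6·13=78, #3→Loc-2 10·11=110, #4→Loc-2 3·17=51, #5→Loc-2 2·22=44. Service cost 373.
{Loc-1}: service cost 505
{Loc-3}: service cost 808
Among all 4 size-1 choices, {Loc-2} is lowest.

Choose Loc-2 only; total service cost 373.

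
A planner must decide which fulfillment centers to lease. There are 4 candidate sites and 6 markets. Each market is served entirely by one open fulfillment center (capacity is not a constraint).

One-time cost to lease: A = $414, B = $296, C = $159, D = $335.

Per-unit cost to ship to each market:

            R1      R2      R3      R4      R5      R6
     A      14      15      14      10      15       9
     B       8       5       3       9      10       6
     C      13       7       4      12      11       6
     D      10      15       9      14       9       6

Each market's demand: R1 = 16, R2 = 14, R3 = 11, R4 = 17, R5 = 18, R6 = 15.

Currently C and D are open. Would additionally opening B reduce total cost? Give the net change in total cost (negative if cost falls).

Current service cost with {C, D}: 758.
Adding B: each market re-picks its cheapest; new service cost 636, saving 122.
Extra fixed cost: 296. Net change = 296 − 122 = 174.
(Totals: 1252 → 1426.)

No — net change +174 (cost rises by 174).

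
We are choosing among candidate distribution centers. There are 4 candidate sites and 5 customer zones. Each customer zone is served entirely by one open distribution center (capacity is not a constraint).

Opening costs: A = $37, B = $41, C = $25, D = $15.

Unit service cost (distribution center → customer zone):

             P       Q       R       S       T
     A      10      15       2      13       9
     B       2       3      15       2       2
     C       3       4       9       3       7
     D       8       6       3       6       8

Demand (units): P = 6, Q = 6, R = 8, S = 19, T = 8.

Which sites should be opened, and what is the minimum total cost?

For any fixed open set, each customer zone goes to its cheapest open site; total = fixed + service.
{B, D}: P→B 2·6=12, Q→B 3·6=18, R→D 3·8=24, S→B 2·19=38, T→B 2·8=16. Service 108; fixed 56; total 164.
{A, B}: service 100 + fixed 78 = 178
{B, C, D}: service 108 + fixed 81 = 189
{A, B, C, D}: P→B 2·6=12, Q→B 3·6=18, R→A 2·8=16, S→B 2·19=38, T→B 2·8=16. Service 100; fixed 118; total 218.
No other subset beats 164.

Open B and D; minimum total cost 164.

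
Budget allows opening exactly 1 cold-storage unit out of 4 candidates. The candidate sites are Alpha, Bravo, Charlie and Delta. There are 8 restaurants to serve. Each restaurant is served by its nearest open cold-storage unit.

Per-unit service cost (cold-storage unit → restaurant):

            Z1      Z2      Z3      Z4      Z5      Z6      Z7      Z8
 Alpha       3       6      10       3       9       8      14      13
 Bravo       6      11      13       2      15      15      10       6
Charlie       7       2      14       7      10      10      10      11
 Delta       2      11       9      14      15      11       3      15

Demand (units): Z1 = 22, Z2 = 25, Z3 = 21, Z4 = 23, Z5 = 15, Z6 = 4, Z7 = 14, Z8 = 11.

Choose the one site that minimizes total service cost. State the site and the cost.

Choose Alpha only; total service cost 1001.

With exactly 1 open, each restaurant uses its cheapest among the chosen.
{Alpha}: Z1→Alpha 3·22=66, Z2→Alpha 6·25=150, Z3→Alpha 10·21=210, Z4→Alpha 3·23=69, Z5→Alpha 9·15=135, Z6→Alpha 8·4=32, Z7→Alpha 14·14=196, Z8→Alpha 13·11=143. Service cost 1001.
{Charlie}: service cost 1110
{Bravo}: service cost 1217
Among all 4 size-1 choices, {Alpha} is lowest.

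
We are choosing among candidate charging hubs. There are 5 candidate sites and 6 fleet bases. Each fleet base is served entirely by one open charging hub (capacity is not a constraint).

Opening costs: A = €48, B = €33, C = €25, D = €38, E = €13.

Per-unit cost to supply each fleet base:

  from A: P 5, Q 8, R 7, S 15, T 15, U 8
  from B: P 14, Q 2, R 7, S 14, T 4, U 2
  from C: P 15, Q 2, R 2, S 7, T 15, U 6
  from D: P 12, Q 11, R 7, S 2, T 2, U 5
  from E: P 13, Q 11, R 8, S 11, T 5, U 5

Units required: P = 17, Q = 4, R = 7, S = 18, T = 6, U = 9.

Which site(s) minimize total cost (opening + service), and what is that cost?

For any fixed open set, each fleet base goes to its cheapest open site; total = fixed + service.
{A, C, D}: P→A 5·17=85, Q→C 2·4=8, R→C 2·7=14, S→D 2·18=36, T→D 2·6=12, U→D 5·9=45. Service 200; fixed 111; total 311.
{A, B, C, D}: P→A 5·17=85, Q→B 2·4=8, R→C 2·7=14, S→D 2·18=36, T→D 2·6=12, U→B 2·9=18. Service 173; fixed 144; total 317.
{A, C, D, E}: P→A 5·17=85, Q→C 2·4=8, R→C 2·7=14, S→D 2·18=36, T→D 2·6=12, U→D 5·9=45. Service 200; fixed 124; total 324.
{A, B, C, D, E}: service 173 + fixed 157 = 330
No other subset beats 311.

Open A, C and D; minimum total cost 311.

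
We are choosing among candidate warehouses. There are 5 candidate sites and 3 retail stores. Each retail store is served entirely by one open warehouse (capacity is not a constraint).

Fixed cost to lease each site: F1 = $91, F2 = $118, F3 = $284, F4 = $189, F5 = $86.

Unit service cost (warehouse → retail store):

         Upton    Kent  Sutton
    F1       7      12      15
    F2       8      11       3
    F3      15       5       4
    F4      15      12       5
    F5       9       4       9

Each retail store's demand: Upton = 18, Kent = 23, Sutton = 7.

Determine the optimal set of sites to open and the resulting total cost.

For any fixed open set, each retail store goes to its cheapest open site; total = fixed + service.
{F5}: Upton→F5 9·18=162, Kent→F5 4·23=92, Sutton→F5 9·7=63. Service 317; fixed 86; total 403.
{F1, F5}: service 281 + fixed 177 = 458
{F2, F5}: service 257 + fixed 204 = 461
{F1, F2, F3, F4, F5}: Upton→F1 7·18=126, Kent→F5 4·23=92, Sutton→F2 3·7=21. Service 239; fixed 768; total 1007.
No other subset beats 403.

Open F5 only; minimum total cost 403.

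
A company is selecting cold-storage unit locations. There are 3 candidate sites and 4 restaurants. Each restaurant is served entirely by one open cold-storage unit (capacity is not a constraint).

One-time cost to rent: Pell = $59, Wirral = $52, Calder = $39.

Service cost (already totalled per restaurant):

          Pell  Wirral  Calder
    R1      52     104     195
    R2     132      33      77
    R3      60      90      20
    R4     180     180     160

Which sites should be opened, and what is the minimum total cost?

Open Pell and Calder; minimum total cost 407.

For any fixed open set, each restaurant goes to its cheapest open site; total = fixed + service.
{Pell, Calder}: R1→Pell 52, R2→Calder 77, R3→Calder 20, R4→Calder 160. Service 309; fixed 98; total 407.
{Wirral, Calder}: R1→Wirral 104, R2→Wirral 33, R3→Calder 20, R4→Calder 160. Service 317; fixed 91; total 408.
{Pell, Wirral, Calder}: R1→Pell 52, R2→Wirral 33, R3→Calder 20, R4→Calder 160. Service 265; fixed 150; total 415.
{Calder}: R1→Calder 195, R2→Calder 77, R3→Calder 20, R4→Calder 160. Service 452; fixed 39; total 491.
No other subset beats 407.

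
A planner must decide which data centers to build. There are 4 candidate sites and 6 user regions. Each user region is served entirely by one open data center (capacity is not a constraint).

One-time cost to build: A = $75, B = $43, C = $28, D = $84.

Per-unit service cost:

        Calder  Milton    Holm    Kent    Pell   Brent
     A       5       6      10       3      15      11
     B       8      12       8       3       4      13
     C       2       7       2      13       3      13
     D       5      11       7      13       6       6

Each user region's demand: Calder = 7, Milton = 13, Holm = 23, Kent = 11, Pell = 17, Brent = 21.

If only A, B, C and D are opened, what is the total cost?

Each user region is assigned to its cheapest site among the open ones.
{A, B, C, D}: Calder→C 2·7=14, Milton→A 6·13=78, Holm→C 2·23=46, Kent→A 3·11=33, Pell→C 3·17=51, Brent→D 6·21=126. Service 348; fixed 230; total 578.

Total cost: 578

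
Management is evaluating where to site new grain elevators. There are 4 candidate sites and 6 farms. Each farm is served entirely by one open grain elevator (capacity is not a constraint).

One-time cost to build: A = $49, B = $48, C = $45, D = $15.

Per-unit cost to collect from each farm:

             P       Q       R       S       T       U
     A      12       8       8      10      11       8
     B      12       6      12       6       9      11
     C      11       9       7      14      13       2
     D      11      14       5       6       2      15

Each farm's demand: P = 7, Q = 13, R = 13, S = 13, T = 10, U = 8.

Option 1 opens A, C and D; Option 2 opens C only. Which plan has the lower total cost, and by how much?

Option 1: {A, C, D}: P→C 11·7=77, Q→A 8·13=104, R→D 5·13=65, S→D 6·13=78, T→D 2·10=20, U→C 2·8=16. Service 360; fixed 109; total 469.
Option 2: {C}: P→C 11·7=77, Q→C 9·13=117, R→C 7·13=91, S→C 14·13=182, T→C 13·10=130, U→C 2·8=16. Service 613; fixed 45; total 658.
Difference: |469 − 658| = 189.

Option 1 is cheaper by 189.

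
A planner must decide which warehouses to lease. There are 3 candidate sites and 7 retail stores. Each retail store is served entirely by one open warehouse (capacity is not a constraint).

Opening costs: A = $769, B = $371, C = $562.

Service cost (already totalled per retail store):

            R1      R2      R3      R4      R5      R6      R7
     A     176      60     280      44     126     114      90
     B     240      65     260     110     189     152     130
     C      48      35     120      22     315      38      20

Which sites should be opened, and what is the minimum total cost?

Open C only; minimum total cost 1160.

For any fixed open set, each retail store goes to its cheapest open site; total = fixed + service.
{C}: R1→C 48, R2→C 35, R3→C 120, R4→C 22, R5→C 315, R6→C 38, R7→C 20. Service 598; fixed 562; total 1160.
{B, C}: service 472 + fixed 933 = 1405
{B}: R1→B 240, R2→B 65, R3→B 260, R4→B 110, R5→B 189, R6→B 152, R7→B 130. Service 1146; fixed 371; total 1517.
{A, B, C}: R1→C 48, R2→C 35, R3→C 120, R4→C 22, R5→A 126, R6→C 38, R7→C 20. Service 409; fixed 1702; total 2111.
No other subset beats 1160.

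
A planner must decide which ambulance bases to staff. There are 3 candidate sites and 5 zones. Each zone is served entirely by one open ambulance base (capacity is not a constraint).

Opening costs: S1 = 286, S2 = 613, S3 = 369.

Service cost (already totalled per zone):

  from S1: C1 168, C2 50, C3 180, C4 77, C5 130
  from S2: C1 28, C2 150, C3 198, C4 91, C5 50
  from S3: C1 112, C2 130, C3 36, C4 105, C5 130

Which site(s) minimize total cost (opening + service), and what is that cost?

Open S3 only; minimum total cost 882.

For any fixed open set, each zone goes to its cheapest open site; total = fixed + service.
{S3}: C1→S3 112, C2→S3 130, C3→S3 36, C4→S3 105, C5→S3 130. Service 513; fixed 369; total 882.
{S1}: service 605 + fixed 286 = 891
{S1, S3}: C1→S3 112, C2→S1 50, C3→S3 36, C4→S1 77, C5→S1 130. Service 405; fixed 655; total 1060.
{S1, S2, S3}: service 241 + fixed 1268 = 1509
(All 7 nonempty subsets were checked; S3 only is lowest.)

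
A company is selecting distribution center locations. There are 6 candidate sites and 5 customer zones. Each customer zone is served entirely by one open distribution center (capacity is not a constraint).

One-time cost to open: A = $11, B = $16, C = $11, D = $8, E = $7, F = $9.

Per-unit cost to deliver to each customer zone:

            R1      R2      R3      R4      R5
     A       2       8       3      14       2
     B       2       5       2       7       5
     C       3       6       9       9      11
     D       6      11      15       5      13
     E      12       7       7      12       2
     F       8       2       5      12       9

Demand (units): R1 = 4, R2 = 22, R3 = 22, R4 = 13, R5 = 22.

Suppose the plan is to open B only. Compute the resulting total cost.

Each customer zone is assigned to its cheapest site among the open ones.
{B}: R1→B 2·4=8, R2→B 5·22=110, R3→B 2·22=44, R4→B 7·13=91, R5→B 5·22=110. Service 363; fixed 16; total 379.

Total cost: 379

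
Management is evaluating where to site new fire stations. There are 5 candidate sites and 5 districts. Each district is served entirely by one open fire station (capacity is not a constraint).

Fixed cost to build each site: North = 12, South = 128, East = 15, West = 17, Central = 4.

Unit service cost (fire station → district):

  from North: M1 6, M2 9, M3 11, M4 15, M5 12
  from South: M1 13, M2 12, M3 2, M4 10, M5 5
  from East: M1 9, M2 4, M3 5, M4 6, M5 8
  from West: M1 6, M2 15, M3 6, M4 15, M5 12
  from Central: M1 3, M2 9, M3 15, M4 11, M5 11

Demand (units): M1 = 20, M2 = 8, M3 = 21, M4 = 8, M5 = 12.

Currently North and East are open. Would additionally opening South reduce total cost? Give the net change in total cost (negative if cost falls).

Current service cost with {North, East}: 401.
Adding South: each district re-picks its cheapest; new service cost 302, saving 99.
Extra fixed cost: 128. Net change = 128 − 99 = 29.
(Totals: 428 → 457.)

No — net change +29 (cost rises by 29).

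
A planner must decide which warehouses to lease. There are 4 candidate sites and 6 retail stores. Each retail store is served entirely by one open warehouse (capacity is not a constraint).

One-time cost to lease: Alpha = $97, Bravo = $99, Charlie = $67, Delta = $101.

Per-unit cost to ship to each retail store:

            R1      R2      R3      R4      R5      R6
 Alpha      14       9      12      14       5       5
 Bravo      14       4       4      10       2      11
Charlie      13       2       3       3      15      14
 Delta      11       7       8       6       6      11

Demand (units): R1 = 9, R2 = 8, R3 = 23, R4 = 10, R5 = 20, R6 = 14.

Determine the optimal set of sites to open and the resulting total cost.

Open Alpha and Charlie; minimum total cost 566.

For any fixed open set, each retail store goes to its cheapest open site; total = fixed + service.
{Alpha, Charlie}: R1→Charlie 13·9=117, R2→Charlie 2·8=16, R3→Charlie 3·23=69, R4→Charlie 3·10=30, R5→Alpha 5·20=100, R6→Alpha 5·14=70. Service 402; fixed 164; total 566.
{Bravo, Charlie}: service 426 + fixed 166 = 592
{Alpha, Bravo, Charlie}: service 342 + fixed 263 = 605
{Alpha, Bravo, Charlie, Delta}: service 324 + fixed 364 = 688
No other subset beats 566.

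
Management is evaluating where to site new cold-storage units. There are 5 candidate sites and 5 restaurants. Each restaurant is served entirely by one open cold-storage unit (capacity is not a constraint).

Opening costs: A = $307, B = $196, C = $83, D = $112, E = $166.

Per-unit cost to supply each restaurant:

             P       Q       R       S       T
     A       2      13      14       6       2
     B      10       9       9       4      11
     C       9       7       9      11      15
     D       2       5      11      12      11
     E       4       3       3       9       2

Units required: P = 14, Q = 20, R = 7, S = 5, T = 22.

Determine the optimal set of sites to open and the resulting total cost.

Open E only; minimum total cost 392.

For any fixed open set, each restaurant goes to its cheapest open site; total = fixed + service.
{E}: P→E 4·14=56, Q→E 3·20=60, R→E 3·7=21, S→E 9·5=45, T→E 2·22=44. Service 226; fixed 166; total 392.
{C, E}: P→E 4·14=56, Q→E 3·20=60, R→E 3·7=21, S→E 9·5=45, T→E 2·22=44. Service 226; fixed 249; total 475.
{D, E}: P→D 2·14=28, Q→E 3·20=60, R→E 3·7=21, S→E 9·5=45, T→E 2·22=44. Service 198; fixed 278; total 476.
{A, B, C, D, E}: P→A 2·14=28, Q→E 3·20=60, R→E 3·7=21, S→B 4·5=20, T→A 2·22=44. Service 173; fixed 864; total 1037.
No other subset beats 392.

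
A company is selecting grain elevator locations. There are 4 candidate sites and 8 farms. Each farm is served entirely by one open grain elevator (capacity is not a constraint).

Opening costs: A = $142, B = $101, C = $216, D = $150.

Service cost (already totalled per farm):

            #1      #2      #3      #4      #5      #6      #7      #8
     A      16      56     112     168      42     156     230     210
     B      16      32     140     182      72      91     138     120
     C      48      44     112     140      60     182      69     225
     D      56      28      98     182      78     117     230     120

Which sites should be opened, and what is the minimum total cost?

Open B only; minimum total cost 892.

For any fixed open set, each farm goes to its cheapest open site; total = fixed + service.
{B}: #1→B 16, #2→B 32, #3→B 140, #4→B 182, #5→B 72, #6→B 91, #7→B 138, #8→B 120. Service 791; fixed 101; total 892.
{B, C}: #1→B 16, #2→B 32, #3→C 112, #4→C 140, #5→C 60, #6→B 91, #7→C 69, #8→B 120. Service 640; fixed 317; total 957.
{A, B}: #1→A 16, #2→B 32, #3→A 112, #4→A 168, #5→A 42, #6→B 91, #7→B 138, #8→B 120. Service 719; fixed 243; total 962.
{A, B, C, D}: #1→A 16, #2→D 28, #3→D 98, #4→C 140, #5→A 42, #6→B 91, #7→C 69, #8→B 120. Service 604; fixed 609; total 1213.
No other subset beats 892.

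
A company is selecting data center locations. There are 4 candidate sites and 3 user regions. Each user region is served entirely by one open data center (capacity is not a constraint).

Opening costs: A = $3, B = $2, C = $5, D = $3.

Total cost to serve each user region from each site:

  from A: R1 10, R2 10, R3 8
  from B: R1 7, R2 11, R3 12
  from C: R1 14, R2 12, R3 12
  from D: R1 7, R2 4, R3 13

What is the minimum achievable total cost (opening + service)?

For any fixed open set, each user region goes to its cheapest open site; total = fixed + service.
{A, D}: R1→D 7, R2→D 4, R3→A 8. Service 19; fixed 6; total 25.
{A, B, D}: service 19 + fixed 8 = 27
{D}: R1→D 7, R2→D 4, R3→D 13. Service 24; fixed 3; total 27.
{A, B, C, D}: R1→B 7, R2→D 4, R3→A 8. Service 19; fixed 13; total 32.
(All 15 nonempty subsets were checked; A and D is lowest.)

Minimum total cost: 25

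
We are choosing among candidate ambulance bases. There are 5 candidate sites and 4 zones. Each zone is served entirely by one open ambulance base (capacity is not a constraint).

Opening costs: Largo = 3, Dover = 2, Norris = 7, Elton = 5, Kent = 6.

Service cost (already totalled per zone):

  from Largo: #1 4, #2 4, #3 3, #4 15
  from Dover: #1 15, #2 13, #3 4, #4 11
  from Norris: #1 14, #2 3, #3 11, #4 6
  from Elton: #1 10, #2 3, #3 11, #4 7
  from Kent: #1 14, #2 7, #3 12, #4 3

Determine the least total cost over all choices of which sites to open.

Minimum total cost: 23

For any fixed open set, each zone goes to its cheapest open site; total = fixed + service.
{Largo, Kent}: #1→Largo 4, #2→Largo 4, #3→Largo 3, #4→Kent 3. Service 14; fixed 9; total 23.
{Largo, Dover, Kent}: service 14 + fixed 11 = 25
{Largo, Elton}: #1→Largo 4, #2→Elton 3, #3→Largo 3, #4→Elton 7. Service 17; fixed 8; total 25.
{Largo, Dover, Norris, Elton, Kent}: #1→Largo 4, #2→Norris 3, #3→Largo 3, #4→Kent 3. Service 13; fixed 23; total 36.
No other subset beats 23.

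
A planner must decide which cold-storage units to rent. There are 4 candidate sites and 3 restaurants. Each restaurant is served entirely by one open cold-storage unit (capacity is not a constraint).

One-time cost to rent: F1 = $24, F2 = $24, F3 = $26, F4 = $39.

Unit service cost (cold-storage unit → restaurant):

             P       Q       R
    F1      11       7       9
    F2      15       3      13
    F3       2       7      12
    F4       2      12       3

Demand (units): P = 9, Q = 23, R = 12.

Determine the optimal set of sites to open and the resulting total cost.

Open F2 and F4; minimum total cost 186.

For any fixed open set, each restaurant goes to its cheapest open site; total = fixed + service.
{F2, F4}: P→F4 2·9=18, Q→F2 3·23=69, R→F4 3·12=36. Service 123; fixed 63; total 186.
{F1, F2, F4}: service 123 + fixed 87 = 210
{F2, F3, F4}: service 123 + fixed 89 = 212
{F1, F2, F3, F4}: service 123 + fixed 113 = 236
(All 15 nonempty subsets were checked; F2 and F4 is lowest.)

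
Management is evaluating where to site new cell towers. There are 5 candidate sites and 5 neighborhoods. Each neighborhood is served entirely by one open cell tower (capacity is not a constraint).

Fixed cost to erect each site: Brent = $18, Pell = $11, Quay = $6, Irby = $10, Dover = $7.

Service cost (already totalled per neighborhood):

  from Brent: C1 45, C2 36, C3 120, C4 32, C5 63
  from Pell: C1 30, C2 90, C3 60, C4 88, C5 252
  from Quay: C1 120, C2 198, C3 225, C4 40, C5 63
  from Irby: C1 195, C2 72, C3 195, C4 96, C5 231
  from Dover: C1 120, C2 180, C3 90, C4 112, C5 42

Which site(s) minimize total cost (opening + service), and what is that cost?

For any fixed open set, each neighborhood goes to its cheapest open site; total = fixed + service.
{Brent, Pell, Dover}: C1→Pell 30, C2→Brent 36, C3→Pell 60, C4→Brent 32, C5→Dover 42. Service 200; fixed 36; total 236.
{Brent, Pell, Quay, Dover}: C1→Pell 30, C2→Brent 36, C3→Pell 60, C4→Brent 32, C5→Dover 42. Service 200; fixed 42; total 242.
{Brent, Pell, Irby, Dover}: service 200 + fixed 46 = 246
{Brent, Pell, Quay, Irby, Dover}: service 200 + fixed 52 = 252
No other subset beats 236.

Open Brent, Pell and Dover; minimum total cost 236.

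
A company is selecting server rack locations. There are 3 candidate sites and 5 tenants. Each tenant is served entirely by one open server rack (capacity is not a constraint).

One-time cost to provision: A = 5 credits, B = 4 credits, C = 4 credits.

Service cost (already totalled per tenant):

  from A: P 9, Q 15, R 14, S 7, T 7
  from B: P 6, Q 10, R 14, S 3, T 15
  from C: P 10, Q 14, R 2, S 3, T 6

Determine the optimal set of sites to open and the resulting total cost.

For any fixed open set, each tenant goes to its cheapest open site; total = fixed + service.
{B, C}: P→B 6, Q→B 10, R→C 2, S→B 3, T→C 6. Service 27; fixed 8; total 35.
{C}: service 35 + fixed 4 = 39
{A, B, C}: service 27 + fixed 13 = 40
{B}: service 48 + fixed 4 = 52
(All 7 nonempty subsets were checked; B and C is lowest.)

Open B and C; minimum total cost 35.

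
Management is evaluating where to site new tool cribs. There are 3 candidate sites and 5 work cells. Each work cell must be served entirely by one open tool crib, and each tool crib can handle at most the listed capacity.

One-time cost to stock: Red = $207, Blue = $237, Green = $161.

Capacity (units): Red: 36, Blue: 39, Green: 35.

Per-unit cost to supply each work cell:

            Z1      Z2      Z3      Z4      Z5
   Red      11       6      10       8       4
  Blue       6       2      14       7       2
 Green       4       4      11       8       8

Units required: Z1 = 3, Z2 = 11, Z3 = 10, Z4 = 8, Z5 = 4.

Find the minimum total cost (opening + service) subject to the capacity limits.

Open {Blue}: Z1→Blue 6·3=18, Z2→Blue 2·11=22, Z3→Blue 14·10=140, Z4→Blue 7·8=56, Z5→Blue 2·4=8.
Loads: Blue carries 36/39. Service 244; fixed 237; total 481.
Next best feasible plan costs 486.

Minimum total cost: 481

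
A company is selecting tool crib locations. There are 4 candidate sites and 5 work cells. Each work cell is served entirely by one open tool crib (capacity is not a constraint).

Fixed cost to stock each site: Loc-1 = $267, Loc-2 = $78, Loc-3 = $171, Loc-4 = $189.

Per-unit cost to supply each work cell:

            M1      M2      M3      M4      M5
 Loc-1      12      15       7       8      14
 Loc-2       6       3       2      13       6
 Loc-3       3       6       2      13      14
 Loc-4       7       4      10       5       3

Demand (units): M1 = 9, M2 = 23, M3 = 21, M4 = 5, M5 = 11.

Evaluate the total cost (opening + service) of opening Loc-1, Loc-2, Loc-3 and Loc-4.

Each work cell is assigned to its cheapest site among the open ones.
{Loc-1, Loc-2, Loc-3, Loc-4}: M1→Loc-3 3·9=27, M2→Loc-2 3·23=69, M3→Loc-2 2·21=42, M4→Loc-4 5·5=25, M5→Loc-4 3·11=33. Service 196; fixed 705; total 901.

Total cost: 901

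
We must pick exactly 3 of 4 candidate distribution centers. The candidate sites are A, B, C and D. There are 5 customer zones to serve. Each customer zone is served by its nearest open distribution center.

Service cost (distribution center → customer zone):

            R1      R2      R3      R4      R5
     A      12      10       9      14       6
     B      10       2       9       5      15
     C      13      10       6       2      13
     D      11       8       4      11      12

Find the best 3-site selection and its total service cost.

With exactly 3 open, each customer zone uses its cheapest among the chosen.
{A, B, C}: R1→B 10, R2→B 2, R3→C 6, R4→C 2, R5→A 6. Service cost 26.
{A, B, D}: service cost 27
{B, C, D}: service cost 30
Among all 4 size-3 choices, {A, B, C} is lowest.

Choose A, B and C; total service cost 26.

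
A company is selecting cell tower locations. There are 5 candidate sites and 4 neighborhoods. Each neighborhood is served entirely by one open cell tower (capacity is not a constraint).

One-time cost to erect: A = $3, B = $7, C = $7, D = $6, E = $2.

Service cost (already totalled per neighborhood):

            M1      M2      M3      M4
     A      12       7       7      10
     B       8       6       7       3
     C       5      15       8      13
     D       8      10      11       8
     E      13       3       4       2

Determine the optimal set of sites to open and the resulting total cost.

For any fixed open set, each neighborhood goes to its cheapest open site; total = fixed + service.
{C, E}: M1→C 5, M2→E 3, M3→E 4, M4→E 2. Service 14; fixed 9; total 23.
{E}: service 22 + fixed 2 = 24
{D, E}: service 17 + fixed 8 = 25
{A, B, C, D, E}: M1→C 5, M2→E 3, M3→E 4, M4→E 2. Service 14; fixed 25; total 39.
No other subset beats 23.

Open C and E; minimum total cost 23.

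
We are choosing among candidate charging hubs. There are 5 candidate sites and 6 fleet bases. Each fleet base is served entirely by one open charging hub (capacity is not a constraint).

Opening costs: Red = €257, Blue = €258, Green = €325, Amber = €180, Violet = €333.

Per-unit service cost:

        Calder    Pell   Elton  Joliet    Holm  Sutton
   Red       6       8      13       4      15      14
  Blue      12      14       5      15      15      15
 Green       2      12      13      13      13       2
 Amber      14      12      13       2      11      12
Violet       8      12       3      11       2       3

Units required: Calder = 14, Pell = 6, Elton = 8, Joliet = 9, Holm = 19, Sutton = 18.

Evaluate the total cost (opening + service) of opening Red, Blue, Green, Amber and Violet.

Each fleet base is assigned to its cheapest site among the open ones.
{Red, Blue, Green, Amber, Violet}: Calder→Green 2·14=28, Pell→Red 8·6=48, Elton→Violet 3·8=24, Joliet→Amber 2·9=18, Holm→Violet 2·19=38, Sutton→Green 2·18=36. Service 192; fixed 1353; total 1545.

Total cost: 1545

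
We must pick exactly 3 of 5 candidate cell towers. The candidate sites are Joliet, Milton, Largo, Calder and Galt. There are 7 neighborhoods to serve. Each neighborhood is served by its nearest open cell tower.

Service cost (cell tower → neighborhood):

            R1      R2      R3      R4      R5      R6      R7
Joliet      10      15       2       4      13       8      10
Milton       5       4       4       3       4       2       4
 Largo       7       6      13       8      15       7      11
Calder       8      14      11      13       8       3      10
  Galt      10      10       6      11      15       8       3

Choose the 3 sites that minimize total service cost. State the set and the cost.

With exactly 3 open, each neighborhood uses its cheapest among the chosen.
{Joliet, Milton, Galt}: R1→Milton 5, R2→Milton 4, R3→Joliet 2, R4→Milton 3, R5→Milton 4, R6→Milton 2, R7→Galt 3. Service cost 23.
{Joliet, Milton, Largo}: service cost 24
{Joliet, Milton, Calder}: service cost 24
Among all 10 size-3 choices, {Joliet, Milton, Galt} is lowest.

Choose Joliet, Milton and Galt; total service cost 23.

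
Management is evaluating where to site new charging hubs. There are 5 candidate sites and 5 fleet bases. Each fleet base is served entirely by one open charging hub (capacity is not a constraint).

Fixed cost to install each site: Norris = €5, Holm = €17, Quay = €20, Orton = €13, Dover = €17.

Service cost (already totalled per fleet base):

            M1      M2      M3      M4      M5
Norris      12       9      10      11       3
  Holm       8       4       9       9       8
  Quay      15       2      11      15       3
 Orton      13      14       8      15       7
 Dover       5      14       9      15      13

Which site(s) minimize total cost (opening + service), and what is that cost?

For any fixed open set, each fleet base goes to its cheapest open site; total = fixed + service.
{Norris}: M1→Norris 12, M2→Norris 9, M3→Norris 10, M4→Norris 11, M5→Norris 3. Service 45; fixed 5; total 50.
{Norris, Holm}: M1→Holm 8, M2→Holm 4, M3→Holm 9, M4→Holm 9, M5→Norris 3. Service 33; fixed 22; total 55.
{Holm}: service 38 + fixed 17 = 55
{Norris, Holm, Quay, Orton, Dover}: service 27 + fixed 72 = 99
No other subset beats 50.

Open Norris only; minimum total cost 50.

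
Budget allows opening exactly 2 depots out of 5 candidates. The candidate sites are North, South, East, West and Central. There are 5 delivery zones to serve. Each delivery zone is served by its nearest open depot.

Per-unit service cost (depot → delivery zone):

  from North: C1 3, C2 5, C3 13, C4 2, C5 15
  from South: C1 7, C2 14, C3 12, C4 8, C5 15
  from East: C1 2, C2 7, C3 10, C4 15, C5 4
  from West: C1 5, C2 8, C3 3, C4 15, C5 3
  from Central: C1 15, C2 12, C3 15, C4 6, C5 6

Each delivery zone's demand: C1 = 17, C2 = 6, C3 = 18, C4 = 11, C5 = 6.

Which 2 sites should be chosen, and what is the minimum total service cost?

Choose North and West; total service cost 175.

With exactly 2 open, each delivery zone uses its cheapest among the chosen.
{North, West}: C1→North 3·17=51, C2→North 5·6=30, C3→West 3·18=54, C4→North 2·11=22, C5→West 3·6=18. Service cost 175.
{West, Central}: service cost 271
{North, East}: service cost 290
Among all 10 size-2 choices, {North, West} is lowest.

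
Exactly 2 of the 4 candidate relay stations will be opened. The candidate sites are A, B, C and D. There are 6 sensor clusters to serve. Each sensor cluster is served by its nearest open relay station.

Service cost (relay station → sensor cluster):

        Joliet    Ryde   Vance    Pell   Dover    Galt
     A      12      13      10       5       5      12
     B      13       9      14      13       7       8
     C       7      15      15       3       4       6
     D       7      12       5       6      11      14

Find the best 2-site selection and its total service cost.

With exactly 2 open, each sensor cluster uses its cheapest among the chosen.
{C, D}: Joliet→C 7, Ryde→D 12, Vance→D 5, Pell→C 3, Dover→C 4, Galt→C 6. Service cost 37.
{B, D}: service cost 42
{A, C}: service cost 43
Among all 6 size-2 choices, {C, D} is lowest.

Choose C and D; total service cost 37.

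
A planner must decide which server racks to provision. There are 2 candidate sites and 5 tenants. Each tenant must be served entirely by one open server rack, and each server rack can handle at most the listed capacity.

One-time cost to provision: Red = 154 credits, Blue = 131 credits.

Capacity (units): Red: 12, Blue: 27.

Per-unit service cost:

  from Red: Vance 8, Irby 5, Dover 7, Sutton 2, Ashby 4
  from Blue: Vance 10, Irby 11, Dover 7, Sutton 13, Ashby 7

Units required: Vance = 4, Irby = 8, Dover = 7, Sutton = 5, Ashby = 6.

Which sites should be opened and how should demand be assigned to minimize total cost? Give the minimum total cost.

Open {Red, Blue}: Vance→Blue 10·4=40, Irby→Blue 11·8=88, Dover→Blue 7·7=49, Sutton→Red 2·5=10, Ashby→Red 4·6=24.
Loads: Red carries 11/12, Blue carries 19/27. Service 211; fixed 285; total 496.
Next best feasible plan costs 506.

Minimum total cost: 496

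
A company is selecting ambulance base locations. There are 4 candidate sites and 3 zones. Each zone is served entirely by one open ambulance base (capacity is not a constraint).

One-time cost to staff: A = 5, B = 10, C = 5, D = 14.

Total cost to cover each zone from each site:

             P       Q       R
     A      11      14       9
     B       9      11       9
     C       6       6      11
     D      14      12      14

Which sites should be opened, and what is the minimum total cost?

For any fixed open set, each zone goes to its cheapest open site; total = fixed + service.
{C}: P→C 6, Q→C 6, R→C 11. Service 23; fixed 5; total 28.
{A, C}: service 21 + fixed 10 = 31
{B, C}: service 21 + fixed 15 = 36
{A, B, C, D}: service 21 + fixed 34 = 55
No other subset beats 28.

Open C only; minimum total cost 28.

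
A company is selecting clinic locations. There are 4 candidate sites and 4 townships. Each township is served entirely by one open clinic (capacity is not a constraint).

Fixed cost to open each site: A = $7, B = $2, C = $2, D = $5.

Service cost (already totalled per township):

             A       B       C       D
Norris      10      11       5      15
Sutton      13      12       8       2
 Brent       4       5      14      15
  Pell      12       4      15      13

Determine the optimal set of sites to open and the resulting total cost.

For any fixed open set, each township goes to its cheapest open site; total = fixed + service.
{B, C, D}: Norris→C 5, Sutton→D 2, Brent→B 5, Pell→B 4. Service 16; fixed 9; total 25.
{B, C}: Norris→C 5, Sutton→C 8, Brent→B 5, Pell→B 4. Service 22; fixed 4; total 26.
{B, D}: service 22 + fixed 7 = 29
{A, B, C, D}: Norris→C 5, Sutton→D 2, Brent→A 4, Pell→B 4. Service 15; fixed 16; total 31.
No other subset beats 25.

Open B, C and D; minimum total cost 25.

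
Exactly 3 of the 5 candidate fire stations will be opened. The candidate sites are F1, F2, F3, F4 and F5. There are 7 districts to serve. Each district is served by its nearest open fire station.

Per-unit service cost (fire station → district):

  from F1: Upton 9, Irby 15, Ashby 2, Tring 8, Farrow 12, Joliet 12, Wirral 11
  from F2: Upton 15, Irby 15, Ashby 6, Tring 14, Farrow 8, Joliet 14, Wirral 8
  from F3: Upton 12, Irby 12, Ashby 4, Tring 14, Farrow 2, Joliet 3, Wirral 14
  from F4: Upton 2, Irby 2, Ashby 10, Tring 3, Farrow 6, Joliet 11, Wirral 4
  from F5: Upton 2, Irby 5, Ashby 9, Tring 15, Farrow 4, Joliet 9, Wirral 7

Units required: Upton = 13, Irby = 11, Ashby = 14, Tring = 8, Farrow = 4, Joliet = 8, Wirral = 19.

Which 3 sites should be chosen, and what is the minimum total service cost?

Choose F1, F3 and F4; total service cost 208.

With exactly 3 open, each district uses its cheapest among the chosen.
{F1, F3, F4}: Upton→F4 2·13=26, Irby→F4 2·11=22, Ashby→F1 2·14=28, Tring→F4 3·8=24, Farrow→F3 2·4=8, Joliet→F3 3·8=24, Wirral→F4 4·19=76. Service cost 208.
{F2, F3, F4}: service cost 236
{F3, F4, F5}: service cost 236
Among all 10 size-3 choices, {F1, F3, F4} is lowest.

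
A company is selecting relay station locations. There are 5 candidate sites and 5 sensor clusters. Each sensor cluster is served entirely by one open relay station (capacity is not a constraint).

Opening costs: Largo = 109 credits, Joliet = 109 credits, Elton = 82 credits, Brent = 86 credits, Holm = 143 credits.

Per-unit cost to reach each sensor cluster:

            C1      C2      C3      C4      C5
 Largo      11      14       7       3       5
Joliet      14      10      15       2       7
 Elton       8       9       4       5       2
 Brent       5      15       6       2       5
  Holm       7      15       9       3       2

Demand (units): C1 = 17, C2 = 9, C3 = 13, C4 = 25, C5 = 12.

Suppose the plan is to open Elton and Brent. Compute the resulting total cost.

Each sensor cluster is assigned to its cheapest site among the open ones.
{Elton, Brent}: C1→Brent 5·17=85, C2→Elton 9·9=81, C3→Elton 4·13=52, C4→Brent 2·25=50, C5→Elton 2·12=24. Service 292; fixed 168; total 460.

Total cost: 460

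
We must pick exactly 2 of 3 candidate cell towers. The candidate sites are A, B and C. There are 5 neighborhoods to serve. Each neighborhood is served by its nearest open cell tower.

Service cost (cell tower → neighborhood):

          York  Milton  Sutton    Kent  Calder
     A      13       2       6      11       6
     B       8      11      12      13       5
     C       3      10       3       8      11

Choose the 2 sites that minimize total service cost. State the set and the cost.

Choose A and C; total service cost 22.

With exactly 2 open, each neighborhood uses its cheapest among the chosen.
{A, C}: York→C 3, Milton→A 2, Sutton→C 3, Kent→C 8, Calder→A 6. Service cost 22.
{B, C}: service cost 29
{A, B}: service cost 32
Among all 3 size-2 choices, {A, C} is lowest.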